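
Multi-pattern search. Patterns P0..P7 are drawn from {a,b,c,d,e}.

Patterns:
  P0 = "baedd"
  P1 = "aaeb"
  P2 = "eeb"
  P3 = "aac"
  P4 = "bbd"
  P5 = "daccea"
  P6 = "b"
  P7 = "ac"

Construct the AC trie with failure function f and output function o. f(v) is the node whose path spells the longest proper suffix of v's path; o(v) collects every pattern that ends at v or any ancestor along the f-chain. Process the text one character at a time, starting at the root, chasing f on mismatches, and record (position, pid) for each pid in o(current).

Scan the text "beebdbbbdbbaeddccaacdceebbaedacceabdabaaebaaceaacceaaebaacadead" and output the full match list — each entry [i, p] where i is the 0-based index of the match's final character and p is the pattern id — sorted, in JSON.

Build automaton:
Trie nodes:
  0='ε' goto a→6 b→1 d→16 e→10
  1='b' goto a→2 b→14  ←P6
  2='ba' goto e→3
  3='bae' goto d→4
  4='baed' goto d→5
  5='baedd' goto ·  ←P0
  6='a' goto a→7 c→22
  7='aa' goto c→13 e→8
  8='aae' goto b→9
  9='aaeb' goto ·  ←P1
  10='e' goto e→11
  11='ee' goto b→12
  12='eeb' goto ·  ←P2
  13='aac' goto ·  ←P3
  14='bb' goto d→15
  15='bbd' goto ·  ←P4
  16='d' goto a→17
  17='da' goto c→18
  18='dac' goto c→19
  19='dacc' goto e→20
  20='dacce' goto a→21
  21='daccea' goto ·  ←P5
  22='ac' goto ·  ←P7

BFS fail/out derivation:
  n1('b'): parent n0 fail=0; on 'b' 0 → fail=0;  out {6}∪∅={6}
  n6('a'): parent n0 fail=0; on 'a' 0 → fail=0;  out ∅∪∅=∅
  n10('e'): parent n0 fail=0; on 'e' 0 → fail=0;  out ∅∪∅=∅
  n16('d'): parent n0 fail=0; on 'd' 0 → fail=0;  out ∅∪∅=∅
  n2('ba'): parent n1 fail=0; on 'a' 0 → fail=6;  out ∅∪∅=∅
  n7('aa'): parent n6 fail=0; on 'a' 0 → fail=6;  out ∅∪∅=∅
  n11('ee'): parent n10 fail=0; on 'e' 0 → fail=10;  out ∅∪∅=∅
  n14('bb'): parent n1 fail=0; on 'b' 0 → fail=1;  out ∅∪{6}={6}
  n17('da'): parent n16 fail=0; on 'a' 0 → fail=6;  out ∅∪∅=∅
  n22('ac'): parent n6 fail=0; on 'c' 0 → fail=0;  out {7}∪∅={7}
  n3('bae'): parent n2 fail=6; on 'e' 6→0 → fail=10;  out ∅∪∅=∅
  n8('aae'): parent n7 fail=6; on 'e' 6→0 → fail=10;  out ∅∪∅=∅
  n12('eeb'): parent n11 fail=10; on 'b' 10→0 → fail=1;  out {2}∪{6}={2,6}
  n13('aac'): parent n7 fail=6; on 'c' 6 → fail=22;  out {3}∪{7}={3,7}
  n15('bbd'): parent n14 fail=1; on 'd' 1→0 → fail=16;  out {4}∪∅={4}
  n18('dac'): parent n17 fail=6; on 'c' 6 → fail=22;  out ∅∪{7}={7}
  n4('baed'): parent n3 fail=10; on 'd' 10→0 → fail=16;  out ∅∪∅=∅
  n9('aaeb'): parent n8 fail=10; on 'b' 10→0 → fail=1;  out {1}∪{6}={1,6}
  n19('dacc'): parent n18 fail=22; on 'c' 22→0 → fail=0;  out ∅∪∅=∅
  n5('baedd'): parent n4 fail=16; on 'd' 16→0 → fail=16;  out {0}∪∅={0}
  n20('dacce'): parent n19 fail=0; on 'e' 0 → fail=10;  out ∅∪∅=∅
  n21('daccea'): parent n20 fail=10; on 'a' 10→0 → fail=6;  out {5}∪∅={5}

Text stream:
[0] read 'b'  n0⇒n1  emit P6@[0:0]
[1] read 'e'  n1⇒n10 (via fail)
[2] read 'e'  n10⇒n11
[3] read 'b'  n11⇒n12  emit P2@[1:3],P6@[3:3]
[4] read 'd'  n12⇒n16 (via fail)
[5] read 'b'  n16⇒n1 (via fail)  emit P6@[5:5]
[6] read 'b'  n1⇒n14  emit P6@[6:6]
[7] read 'b'  n14⇒n14 (via fail)  emit P6@[7:7]
[8] read 'd'  n14⇒n15  emit P4@[6:8]
[9] read 'b'  n15⇒n1 (via fail)  emit P6@[9:9]
[10] read 'b'  n1⇒n14  emit P6@[10:10]
[11] read 'a'  n14⇒n2 (via fail)
[12] read 'e'  n2⇒n3
[13] read 'd'  n3⇒n4
[14] read 'd'  n4⇒n5  emit P0@[10:14]
[15] read 'c'  n5⇒n0 (via fail)
[16] read 'c'  n0⇒n0
[17] read 'a'  n0⇒n6
[18] read 'a'  n6⇒n7
[19] read 'c'  n7⇒n13  emit P3@[17:19],P7@[18:19]
[20] read 'd'  n13⇒n16 (via fail)
[21] read 'c'  n16⇒n0 (via fail)
[22] read 'e'  n0⇒n10
[23] read 'e'  n10⇒n11
[24] read 'b'  n11⇒n12  emit P2@[22:24],P6@[24:24]
[25] read 'b'  n12⇒n14 (via fail)  emit P6@[25:25]
[26] read 'a'  n14⇒n2 (via fail)
[27] read 'e'  n2⇒n3
[28] read 'd'  n3⇒n4
[29] read 'a'  n4⇒n17 (via fail)
[30] read 'c'  n17⇒n18  emit P7@[29:30]
[31] read 'c'  n18⇒n19
[32] read 'e'  n19⇒n20
[33] read 'a'  n20⇒n21  emit P5@[28:33]
[34] read 'b'  n21⇒n1 (via fail)  emit P6@[34:34]
[35] read 'd'  n1⇒n16 (via fail)
[36] read 'a'  n16⇒n17
[37] read 'b'  n17⇒n1 (via fail)  emit P6@[37:37]
[38] read 'a'  n1⇒n2
[39] read 'a'  n2⇒n7 (via fail)
[40] read 'e'  n7⇒n8
[41] read 'b'  n8⇒n9  emit P1@[38:41],P6@[41:41]
[42] read 'a'  n9⇒n2 (via fail)
[43] read 'a'  n2⇒n7 (via fail)
[44] read 'c'  n7⇒n13  emit P3@[42:44],P7@[43:44]
[45] read 'e'  n13⇒n10 (via fail)
[46] read 'a'  n10⇒n6 (via fail)
[47] read 'a'  n6⇒n7
[48] read 'c'  n7⇒n13  emit P3@[46:48],P7@[47:48]
[49] read 'c'  n13⇒n0 (via fail)
[50] read 'e'  n0⇒n10
[51] read 'a'  n10⇒n6 (via fail)
[52] read 'a'  n6⇒n7
[53] read 'e'  n7⇒n8
[54] read 'b'  n8⇒n9  emit P1@[51:54],P6@[54:54]
[55] read 'a'  n9⇒n2 (via fail)
[56] read 'a'  n2⇒n7 (via fail)
[57] read 'c'  n7⇒n13  emit P3@[55:57],P7@[56:57]
[58] read 'a'  n13⇒n6 (via fail)
[59] read 'd'  n6⇒n16 (via fail)
[60] read 'e'  n16⇒n10 (via fail)
[61] read 'a'  n10⇒n6 (via fail)
[62] read 'd'  n6⇒n16 (via fail)

All matches (sorted): [[0,6],[3,2],[3,6],[5,6],[6,6],[7,6],[8,4],[9,6],[10,6],[14,0],[19,3],[19,7],[24,2],[24,6],[25,6],[30,7],[33,5],[34,6],[37,6],[41,1],[41,6],[44,3],[44,7],[48,3],[48,7],[54,1],[54,6],[57,3],[57,7]]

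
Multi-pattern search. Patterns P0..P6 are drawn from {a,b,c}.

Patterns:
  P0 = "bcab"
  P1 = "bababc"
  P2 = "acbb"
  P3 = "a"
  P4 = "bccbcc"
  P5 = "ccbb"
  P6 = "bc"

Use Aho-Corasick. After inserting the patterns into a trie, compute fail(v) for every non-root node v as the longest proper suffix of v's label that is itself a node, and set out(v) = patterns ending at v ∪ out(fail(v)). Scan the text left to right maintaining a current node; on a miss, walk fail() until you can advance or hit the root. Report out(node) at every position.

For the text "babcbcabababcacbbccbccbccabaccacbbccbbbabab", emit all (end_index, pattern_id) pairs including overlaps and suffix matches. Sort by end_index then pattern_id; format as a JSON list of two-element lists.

Build automaton:
Trie nodes:
  0='ε' goto a→10 b→1 c→18
  1='b' goto a→5 c→2
  2='bc' goto a→3 c→14  ←P6
  3='bca' goto b→4
  4='bcab' goto ·  ←P0
  5='ba' goto b→6
  6='bab' goto a→7
  7='baba' goto b→8
  8='babab' goto c→9
  9='bababc' goto ·  ←P1
  10='a' goto c→11  ←P3
  11='ac' goto b→12
  12='acb' goto b→13
  13='acbb' goto ·  ←P2
  14='bcc' goto b→15
  15='bccb' goto c→16
  16='bccbc' goto c→17
  17='bccbcc' goto ·  ←P4
  18='c' goto c→19
  19='cc' goto b→20
  20='ccb' goto b→21
  21='ccbb' goto ·  ←P5

BFS fail/out derivation:
  fail(1) 'b': from fail(0)=0 chase 'b': 0 ⇒ 0;  out=∅∪out(0)=∅
  fail(10) 'a': from fail(0)=0 chase 'a': 0 ⇒ 0;  out={3}∪out(0)={3}
  fail(18) 'c': from fail(0)=0 chase 'c': 0 ⇒ 0;  out=∅∪out(0)=∅
  fail(2) 'bc': from fail(1)=0 chase 'c': 0 ⇒ 18;  out={6}∪out(18)={6}
  fail(5) 'ba': from fail(1)=0 chase 'a': 0 ⇒ 10;  out=∅∪out(10)={3}
  fail(11) 'ac': from fail(10)=0 chase 'c': 0 ⇒ 18;  out=∅∪out(18)=∅
  fail(19) 'cc': from fail(18)=0 chase 'c': 0 ⇒ 18;  out=∅∪out(18)=∅
  fail(3) 'bca': from fail(2)=18 chase 'a': 18→0 ⇒ 10;  out=∅∪out(10)={3}
  fail(6) 'bab': from fail(5)=10 chase 'b': 10→0 ⇒ 1;  out=∅∪out(1)=∅
  fail(12) 'acb': from fail(11)=18 chase 'b': 18→0 ⇒ 1;  out=∅∪out(1)=∅
  fail(14) 'bcc': from fail(2)=18 chase 'c': 18 ⇒ 19;  out=∅∪out(19)=∅
  fail(20) 'ccb': from fail(19)=18 chase 'b': 18→0 ⇒ 1;  out=∅∪out(1)=∅
  fail(4) 'bcab': from fail(3)=10 chase 'b': 10→0 ⇒ 1;  out={0}∪out(1)={0}
  fail(7) 'baba': from fail(6)=1 chase 'a': 1 ⇒ 5;  out=∅∪out(5)={3}
  fail(13) 'acbb': from fail(12)=1 chase 'b': 1→0 ⇒ 1;  out={2}∪out(1)={2}
  fail(15) 'bccb': from fail(14)=19 chase 'b': 19 ⇒ 20;  out=∅∪out(20)=∅
  fail(21) 'ccbb': from fail(20)=1 chase 'b': 1→0 ⇒ 1;  out={5}∪out(1)={5}
  fail(8) 'babab': from fail(7)=5 chase 'b': 5 ⇒ 6;  out=∅∪out(6)=∅
  fail(16) 'bccbc': from fail(15)=20 chase 'c': 20→1 ⇒ 2;  out=∅∪out(2)={6}
  fail(9) 'bababc': from fail(8)=6 chase 'c': 6→1 ⇒ 2;  out={1}∪out(2)={1,6}
  fail(17) 'bccbcc': from fail(16)=2 chase 'c': 2 ⇒ 14;  out={4}∪out(14)={4}

Scan:
[0] read 'b'  n0⇒n1
[1] read 'a'  n1⇒n5  ** P3@[1:1]
[2] read 'b'  n5⇒n6
[3] read 'c'  n6⇒n2 ·f  ** P6@[2:3]
[4] read 'b'  n2⇒n1 ·f
[5] read 'c'  n1⇒n2  ** P6@[4:5]
[6] read 'a'  n2⇒n3  ** P3@[6:6]
[7] read 'b'  n3⇒n4  ** P0@[4:7]
[8] read 'a'  n4⇒n5 ·f  ** P3@[8:8]
[9] read 'b'  n5⇒n6
[10] read 'a'  n6⇒n7  ** P3@[10:10]
[11] read 'b'  n7⇒n8
[12] read 'c'  n8⇒n9  ** P1@[7:12],P6@[11:12]
[13] read 'a'  n9⇒n3 ·f  ** P3@[13:13]
[14] read 'c'  n3⇒n11 ·f
[15] read 'b'  n11⇒n12
[16] read 'b'  n12⇒n13  ** P2@[13:16]
[17] read 'c'  n13⇒n2 ·f  ** P6@[16:17]
[18] read 'c'  n2⇒n14
[19] read 'b'  n14⇒n15
[20] read 'c'  n15⇒n16  ** P6@[19:20]
[21] read 'c'  n16⇒n17  ** P4@[16:21]
[22] read 'b'  n17⇒n15 ·f
[23] read 'c'  n15⇒n16  ** P6@[22:23]
[24] read 'c'  n16⇒n17  ** P4@[19:24]
[25] read 'a'  n17⇒n10 ·f  ** P3@[25:25]
[26] read 'b'  n10⇒n1 ·f
[27] read 'a'  n1⇒n5  ** P3@[27:27]
[28] read 'c'  n5⇒n11 ·f
[29] read 'c'  n11⇒n19 ·f
[30] read 'a'  n19⇒n10 ·f  ** P3@[30:30]
[31] read 'c'  n10⇒n11
[32] read 'b'  n11⇒n12
[33] read 'b'  n12⇒n13  ** P2@[30:33]
[34] read 'c'  n13⇒n2 ·f  ** P6@[33:34]
[35] read 'c'  n2⇒n14
[36] read 'b'  n14⇒n15
[37] read 'b'  n15⇒n21 ·f  ** P5@[34:37]
[38] read 'b'  n21⇒n1 ·f
[39] read 'a'  n1⇒n5  ** P3@[39:39]
[40] read 'b'  n5⇒n6
[41] read 'a'  n6⇒n7  ** P3@[41:41]
[42] read 'b'  n7⇒n8

All matches (sorted): [[1,3],[3,6],[5,6],[6,3],[7,0],[8,3],[10,3],[12,1],[12,6],[13,3],[16,2],[17,6],[20,6],[21,4],[23,6],[24,4],[25,3],[27,3],[30,3],[33,2],[34,6],[37,5],[39,3],[41,3]]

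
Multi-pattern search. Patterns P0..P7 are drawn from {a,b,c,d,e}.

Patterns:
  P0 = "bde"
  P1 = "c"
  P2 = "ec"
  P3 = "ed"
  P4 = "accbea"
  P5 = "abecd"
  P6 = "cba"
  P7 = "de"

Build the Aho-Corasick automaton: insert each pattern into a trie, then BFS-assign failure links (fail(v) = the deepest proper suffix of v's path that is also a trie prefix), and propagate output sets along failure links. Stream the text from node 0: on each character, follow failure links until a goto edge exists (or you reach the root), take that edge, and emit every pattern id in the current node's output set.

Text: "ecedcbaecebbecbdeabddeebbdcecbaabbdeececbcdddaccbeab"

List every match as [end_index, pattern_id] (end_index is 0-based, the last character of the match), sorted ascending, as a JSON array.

Construct AC machine:
Trie nodes:
  0='ε' goto a→8 b→1 c→4 d→20 e→5
  1='b' goto d→2
  2='bd' goto e→3
  3='bde' goto ·  ←P0
  4='c' goto b→18  ←P1
  5='e' goto c→6 d→7
  6='ec' goto ·  ←P2
  7='ed' goto ·  ←P3
  8='a' goto b→14 c→9
  9='ac' goto c→10
  10='acc' goto b→11
  11='accb' goto e→12
  12='accbe' goto a→13
  13='accbea' goto ·  ←P4
  14='ab' goto e→15
  15='abe' goto c→16
  16='abec' goto d→17
  17='abecd' goto ·  ←P5
  18='cb' goto a→19
  19='cba' goto ·  ←P6
  20='d' goto e→21
  21='de' goto ·  ←P7

BFS fail/out derivation:
  fail(1) 'b': from fail(0)=0 chase 'b': 0 ⇒ 0;  out=∅∪out(0)=∅
  fail(4) 'c': from fail(0)=0 chase 'c': 0 ⇒ 0;  out={1}∪out(0)={1}
  fail(5) 'e': from fail(0)=0 chase 'e': 0 ⇒ 0;  out=∅∪out(0)=∅
  fail(8) 'a': from fail(0)=0 chase 'a': 0 ⇒ 0;  out=∅∪out(0)=∅
  fail(20) 'd': from fail(0)=0 chase 'd': 0 ⇒ 0;  out=∅∪out(0)=∅
  fail(2) 'bd': from fail(1)=0 chase 'd': 0 ⇒ 20;  out=∅∪out(20)=∅
  fail(6) 'ec': from fail(5)=0 chase 'c': 0 ⇒ 4;  out={2}∪out(4)={1,2}
  fail(7) 'ed': from fail(5)=0 chase 'd': 0 ⇒ 20;  out={3}∪out(20)={3}
  fail(9) 'ac': from fail(8)=0 chase 'c': 0 ⇒ 4;  out=∅∪out(4)={1}
  fail(14) 'ab': from fail(8)=0 chase 'b': 0 ⇒ 1;  out=∅∪out(1)=∅
  fail(18) 'cb': from fail(4)=0 chase 'b': 0 ⇒ 1;  out=∅∪out(1)=∅
  fail(21) 'de': from fail(20)=0 chase 'e': 0 ⇒ 5;  out={7}∪out(5)={7}
  fail(3) 'bde': from fail(2)=20 chase 'e': 20 ⇒ 21;  out={0}∪out(21)={0,7}
  fail(10) 'acc': from fail(9)=4 chase 'c': 4→0 ⇒ 4;  out=∅∪out(4)={1}
  fail(15) 'abe': from fail(14)=1 chase 'e': 1→0 ⇒ 5;  out=∅∪out(5)=∅
  fail(19) 'cba': from fail(18)=1 chase 'a': 1→0 ⇒ 8;  out={6}∪out(8)={6}
  fail(11) 'accb': from fail(10)=4 chase 'b': 4 ⇒ 18;  out=∅∪out(18)=∅
  fail(16) 'abec': from fail(15)=5 chase 'c': 5 ⇒ 6;  out=∅∪out(6)={1,2}
  fail(12) 'accbe': from fail(11)=18 chase 'e': 18→1→0 ⇒ 5;  out=∅∪out(5)=∅
  fail(17) 'abecd': from fail(16)=6 chase 'd': 6→4→0 ⇒ 20;  out={5}∪out(20)={5}
  fail(13) 'accbea': from fail(12)=5 chase 'a': 5→0 ⇒ 8;  out={4}∪out(8)={4}

Run:
pos 0 'e': at 5
pos 1 'c': at 6  ** P1@[1:1],P2@[0:1]
pos 2 'e': at 5 (via fail)
pos 3 'd': at 7  ** P3@[2:3]
pos 4 'c': at 4 (via fail)  ** P1@[4:4]
pos 5 'b': at 18
pos 6 'a': at 19  ** P6@[4:6]
pos 7 'e': at 5 (via fail)
pos 8 'c': at 6  ** P1@[8:8],P2@[7:8]
pos 9 'e': at 5 (via fail)
pos 10 'b': at 1 (via fail)
pos 11 'b': at 1 (via fail)
pos 12 'e': at 5 (via fail)
pos 13 'c': at 6  ** P1@[13:13],P2@[12:13]
pos 14 'b': at 18 (via fail)
pos 15 'd': at 2 (via fail)
pos 16 'e': at 3  ** P0@[14:16],P7@[15:16]
pos 17 'a': at 8 (via fail)
pos 18 'b': at 14
pos 19 'd': at 2 (via fail)
pos 20 'd': at 20 (via fail)
pos 21 'e': at 21  ** P7@[20:21]
pos 22 'e': at 5 (via fail)
pos 23 'b': at 1 (via fail)
pos 24 'b': at 1 (via fail)
pos 25 'd': at 2
pos 26 'c': at 4 (via fail)  ** P1@[26:26]
pos 27 'e': at 5 (via fail)
pos 28 'c': at 6  ** P1@[28:28],P2@[27:28]
pos 29 'b': at 18 (via fail)
pos 30 'a': at 19  ** P6@[28:30]
pos 31 'a': at 8 (via fail)
pos 32 'b': at 14
pos 33 'b': at 1 (via fail)
pos 34 'd': at 2
pos 35 'e': at 3  ** P0@[33:35],P7@[34:35]
pos 36 'e': at 5 (via fail)
pos 37 'c': at 6  ** P1@[37:37],P2@[36:37]
pos 38 'e': at 5 (via fail)
pos 39 'c': at 6  ** P1@[39:39],P2@[38:39]
pos 40 'b': at 18 (via fail)
pos 41 'c': at 4 (via fail)  ** P1@[41:41]
pos 42 'd': at 20 (via fail)
pos 43 'd': at 20 (via fail)
pos 44 'd': at 20 (via fail)
pos 45 'a': at 8 (via fail)
pos 46 'c': at 9  ** P1@[46:46]
pos 47 'c': at 10  ** P1@[47:47]
pos 48 'b': at 11
pos 49 'e': at 12
pos 50 'a': at 13  ** P4@[45:50]
pos 51 'b': at 14 (via fail)

All matches (sorted): [[1,1],[1,2],[3,3],[4,1],[6,6],[8,1],[8,2],[13,1],[13,2],[16,0],[16,7],[21,7],[26,1],[28,1],[28,2],[30,6],[35,0],[35,7],[37,1],[37,2],[39,1],[39,2],[41,1],[46,1],[47,1],[50,4]]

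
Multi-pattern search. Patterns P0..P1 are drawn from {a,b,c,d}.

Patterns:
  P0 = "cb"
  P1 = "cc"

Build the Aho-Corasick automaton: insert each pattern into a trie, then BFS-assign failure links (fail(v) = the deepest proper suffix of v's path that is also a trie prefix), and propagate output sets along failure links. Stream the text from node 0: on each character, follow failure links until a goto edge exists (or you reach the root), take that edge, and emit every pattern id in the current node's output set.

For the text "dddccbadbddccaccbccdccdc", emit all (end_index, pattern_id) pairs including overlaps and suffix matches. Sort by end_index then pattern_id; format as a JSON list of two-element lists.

Build automaton:
Trie nodes:
  n0 'ε': c→1
  n1 'c': b→2 c→3
  n2 'cb': ·  ←P0
  n3 'cc': ·  ←P1

Failure links (BFS by depth):
  fail(1) 'c': from fail(0)=0 chase 'c': 0 ⇒ 0;  out=∅∪out(0)=∅
  fail(2) 'cb': from fail(1)=0 chase 'b': 0 ⇒ 0;  out={0}∪out(0)={0}
  fail(3) 'cc': from fail(1)=0 chase 'c': 0 ⇒ 1;  out={1}∪out(1)={1}

Run:
pos 0 'd': at 0
pos 1 'd': at 0
pos 2 'd': at 0
pos 3 'c': at 1
pos 4 'c': at 3  emit P1@[3:4]
pos 5 'b': at 2 (via fail)  emit P0@[4:5]
pos 6 'a': at 0 (via fail)
pos 7 'd': at 0
pos 8 'b': at 0
pos 9 'd': at 0
pos 10 'd': at 0
pos 11 'c': at 1
pos 12 'c': at 3  emit P1@[11:12]
pos 13 'a': at 0 (via fail)
pos 14 'c': at 1
pos 15 'c': at 3  emit P1@[14:15]
pos 16 'b': at 2 (via fail)  emit P0@[15:16]
pos 17 'c': at 1 (via fail)
pos 18 'c': at 3  emit P1@[17:18]
pos 19 'd': at 0 (via fail)
pos 20 'c': at 1
pos 21 'c': at 3  emit P1@[20:21]
pos 22 'd': at 0 (via fail)
pos 23 'c': at 1

Matches: [[4,1],[5,0],[12,1],[15,1],[16,0],[18,1],[21,1]]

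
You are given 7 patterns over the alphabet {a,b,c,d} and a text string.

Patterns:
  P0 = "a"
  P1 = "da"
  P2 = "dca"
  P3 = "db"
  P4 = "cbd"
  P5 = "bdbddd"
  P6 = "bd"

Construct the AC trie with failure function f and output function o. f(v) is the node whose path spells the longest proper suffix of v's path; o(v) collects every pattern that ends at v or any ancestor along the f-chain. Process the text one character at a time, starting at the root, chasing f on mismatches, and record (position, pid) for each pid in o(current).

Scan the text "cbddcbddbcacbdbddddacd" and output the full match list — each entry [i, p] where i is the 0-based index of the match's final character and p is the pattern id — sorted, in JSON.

Construct AC machine:
Trie (insert patterns):
  n0 'ε': a→1 b→10 c→7 d→2
  n1 'a': ·  [P0 ends]
  n2 'd': a→3 b→6 c→4
  n3 'da': ·  [P1 ends]
  n4 'dc': a→5
  n5 'dca': ·  [P2 ends]
  n6 'db': ·  [P3 ends]
  n7 'c': b→8
  n8 'cb': d→9
  n9 'cbd': ·  [P4 ends]
  n10 'b': d→11
  n11 'bd': b→12  [P6 ends]
  n12 'bdb': d→13
  n13 'bdbd': d→14
  n14 'bdbdd': d→15
  n15 'bdbddd': ·  [P5 ends]

Failure links (BFS by depth):
  fail(1) 'a': from fail(0)=0 chase 'a': 0 ⇒ 0;  out={0}∪out(0)={0}
  fail(2) 'd': from fail(0)=0 chase 'd': 0 ⇒ 0;  out=∅∪out(0)=∅
  fail(7) 'c': from fail(0)=0 chase 'c': 0 ⇒ 0;  out=∅∪out(0)=∅
  fail(10) 'b': from fail(0)=0 chase 'b': 0 ⇒ 0;  out=∅∪out(0)=∅
  fail(3) 'da': from fail(2)=0 chase 'a': 0 ⇒ 1;  out={1}∪out(1)={0,1}
  fail(4) 'dc': from fail(2)=0 chase 'c': 0 ⇒ 7;  out=∅∪out(7)=∅
  fail(6) 'db': from fail(2)=0 chase 'b': 0 ⇒ 10;  out={3}∪out(10)={3}
  fail(8) 'cb': from fail(7)=0 chase 'b': 0 ⇒ 10;  out=∅∪out(10)=∅
  fail(11) 'bd': from fail(10)=0 chase 'd': 0 ⇒ 2;  out={6}∪out(2)={6}
  fail(5) 'dca': from fail(4)=7 chase 'a': 7→0 ⇒ 1;  out={2}∪out(1)={0,2}
  fail(9) 'cbd': from fail(8)=10 chase 'd': 10 ⇒ 11;  out={4}∪out(11)={4,6}
  fail(12) 'bdb': from fail(11)=2 chase 'b': 2 ⇒ 6;  out=∅∪out(6)={3}
  fail(13) 'bdbd': from fail(12)=6 chase 'd': 6→10 ⇒ 11;  out=∅∪out(11)={6}
  fail(14) 'bdbdd': from fail(13)=11 chase 'd': 11→2→0 ⇒ 2;  out=∅∪out(2)=∅
  fail(15) 'bdbddd': from fail(14)=2 chase 'd': 2→0 ⇒ 2;  out={5}∪out(2)={5}

Run:
i=0 'c': node 0→7
i=1 'b': node 7→8
i=2 'd': node 8→9  ** P4@[0:2],P6@[1:2]
i=3 'd': node 9→2 (via fail)
i=4 'c': node 2→4
i=5 'b': node 4→8 (via fail)
i=6 'd': node 8→9  ** P4@[4:6],P6@[5:6]
i=7 'd': node 9→2 (via fail)
i=8 'b': node 2→6  ** P3@[7:8]
i=9 'c': node 6→7 (via fail)
i=10 'a': node 7→1 (via fail)  ** P0@[10:10]
i=11 'c': node 1→7 (via fail)
i=12 'b': node 7→8
i=13 'd': node 8→9  ** P4@[11:13],P6@[12:13]
i=14 'b': node 9→12 (via fail)  ** P3@[13:14]
i=15 'd': node 12→13  ** P6@[14:15]
i=16 'd': node 13→14
i=17 'd': node 14→15  ** P5@[12:17]
i=18 'd': node 15→2 (via fail)
i=19 'a': node 2→3  ** P0@[19:19],P1@[18:19]
i=20 'c': node 3→7 (via fail)
i=21 'd': node 7→2 (via fail)

All matches (sorted): [[2,4],[2,6],[6,4],[6,6],[8,3],[10,0],[13,4],[13,6],[14,3],[15,6],[17,5],[19,0],[19,1]]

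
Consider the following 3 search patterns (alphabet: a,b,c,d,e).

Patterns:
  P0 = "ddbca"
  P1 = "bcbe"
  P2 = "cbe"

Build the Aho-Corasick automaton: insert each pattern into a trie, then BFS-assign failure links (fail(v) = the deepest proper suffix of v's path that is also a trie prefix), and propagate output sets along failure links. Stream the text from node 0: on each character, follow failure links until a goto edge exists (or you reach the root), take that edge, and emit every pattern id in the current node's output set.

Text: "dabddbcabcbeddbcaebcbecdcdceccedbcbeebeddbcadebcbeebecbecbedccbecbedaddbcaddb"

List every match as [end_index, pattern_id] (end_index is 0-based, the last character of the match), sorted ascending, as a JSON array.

Build automaton:
Trie nodes:
  0='ε' goto b→6 c→10 d→1
  1='d' goto d→2
  2='dd' goto b→3
  3='ddb' goto c→4
  4='ddbc' goto a→5
  5='ddbca' goto ·  ←P0
  6='b' goto c→7
  7='bc' goto b→8
  8='bcb' goto e→9
  9='bcbe' goto ·  ←P1
  10='c' goto b→11
  11='cb' goto e→12
  12='cbe' goto ·  ←P2

BFS fail/out derivation:
  fail(1) 'd': from fail(0)=0 chase 'd': 0 ⇒ 0;  out=∅∪out(0)=∅
  fail(6) 'b': from fail(0)=0 chase 'b': 0 ⇒ 0;  out=∅∪out(0)=∅
  fail(10) 'c': from fail(0)=0 chase 'c': 0 ⇒ 0;  out=∅∪out(0)=∅
  fail(2) 'dd': from fail(1)=0 chase 'd': 0 ⇒ 1;  out=∅∪out(1)=∅
  fail(7) 'bc': from fail(6)=0 chase 'c': 0 ⇒ 10;  out=∅∪out(10)=∅
  fail(11) 'cb': from fail(10)=0 chase 'b': 0 ⇒ 6;  out=∅∪out(6)=∅
  fail(3) 'ddb': from fail(2)=1 chase 'b': 1→0 ⇒ 6;  out=∅∪out(6)=∅
  fail(8) 'bcb': from fail(7)=10 chase 'b': 10 ⇒ 11;  out=∅∪out(11)=∅
  fail(12) 'cbe': from fail(11)=6 chase 'e': 6→0 ⇒ 0;  out={2}∪out(0)={2}
  fail(4) 'ddbc': from fail(3)=6 chase 'c': 6 ⇒ 7;  out=∅∪out(7)=∅
  fail(9) 'bcbe': from fail(8)=11 chase 'e': 11 ⇒ 12;  out={1}∪out(12)={1,2}
  fail(5) 'ddbca': from fail(4)=7 chase 'a': 7→10→0 ⇒ 0;  out={0}∪out(0)={0}

Run:
pos 0 'd': at 1
pos 1 'a': at 0 ·f
pos 2 'b': at 6
pos 3 'd': at 1 ·f
pos 4 'd': at 2
pos 5 'b': at 3
pos 6 'c': at 4
pos 7 'a': at 5  emit P0@[3:7]
pos 8 'b': at 6 ·f
pos 9 'c': at 7
pos 10 'b': at 8
pos 11 'e': at 9  emit P1@[8:11],P2@[9:11]
pos 12 'd': at 1 ·f
pos 13 'd': at 2
pos 14 'b': at 3
pos 15 'c': at 4
pos 16 'a': at 5  emit P0@[12:16]
pos 17 'e': at 0 ·f
pos 18 'b': at 6
pos 19 'c': at 7
pos 20 'b': at 8
pos 21 'e': at 9  emit P1@[18:21],P2@[19:21]
pos 22 'c': at 10 ·f
pos 23 'd': at 1 ·f
pos 24 'c': at 10 ·f
pos 25 'd': at 1 ·f
pos 26 'c': at 10 ·f
pos 27 'e': at 0 ·f
pos 28 'c': at 10
pos 29 'c': at 10 ·f
pos 30 'e': at 0 ·f
pos 31 'd': at 1
pos 32 'b': at 6 ·f
pos 33 'c': at 7
pos 34 'b': at 8
pos 35 'e': at 9  emit P1@[32:35],P2@[33:35]
pos 36 'e': at 0 ·f
pos 37 'b': at 6
pos 38 'e': at 0 ·f
pos 39 'd': at 1
pos 40 'd': at 2
pos 41 'b': at 3
pos 42 'c': at 4
pos 43 'a': at 5  emit P0@[39:43]
pos 44 'd': at 1 ·f
pos 45 'e': at 0 ·f
pos 46 'b': at 6
pos 47 'c': at 7
pos 48 'b': at 8
pos 49 'e': at 9  emit P1@[46:49],P2@[47:49]
pos 50 'e': at 0 ·f
pos 51 'b': at 6
pos 52 'e': at 0 ·f
pos 53 'c': at 10
pos 54 'b': at 11
pos 55 'e': at 12  emit P2@[53:55]
pos 56 'c': at 10 ·f
pos 57 'b': at 11
pos 58 'e': at 12  emit P2@[56:58]
pos 59 'd': at 1 ·f
pos 60 'c': at 10 ·f
pos 61 'c': at 10 ·f
pos 62 'b': at 11
pos 63 'e': at 12  emit P2@[61:63]
pos 64 'c': at 10 ·f
pos 65 'b': at 11
pos 66 'e': at 12  emit P2@[64:66]
pos 67 'd': at 1 ·f
pos 68 'a': at 0 ·f
pos 69 'd': at 1
pos 70 'd': at 2
pos 71 'b': at 3
pos 72 'c': at 4
pos 73 'a': at 5  emit P0@[69:73]
pos 74 'd': at 1 ·f
pos 75 'd': at 2
pos 76 'b': at 3

Result: [[7,0],[11,1],[11,2],[16,0],[21,1],[21,2],[35,1],[35,2],[43,0],[49,1],[49,2],[55,2],[58,2],[63,2],[66,2],[73,0]]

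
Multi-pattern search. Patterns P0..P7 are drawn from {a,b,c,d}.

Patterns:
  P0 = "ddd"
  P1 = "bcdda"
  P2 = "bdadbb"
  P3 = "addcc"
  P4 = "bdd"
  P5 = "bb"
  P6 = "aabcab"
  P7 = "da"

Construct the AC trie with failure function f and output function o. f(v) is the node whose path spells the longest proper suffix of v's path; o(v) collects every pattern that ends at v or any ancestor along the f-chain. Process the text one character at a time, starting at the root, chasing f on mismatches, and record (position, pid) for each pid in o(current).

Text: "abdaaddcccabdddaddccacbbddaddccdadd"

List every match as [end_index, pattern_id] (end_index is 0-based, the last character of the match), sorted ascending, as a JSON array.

Build:
Trie nodes:
  n0 'ε': a→14 b→4 d→1
  n1 'd': a→26 d→2
  n2 'dd': d→3
  n3 'ddd': ·  ←P0
  n4 'b': b→20 c→5 d→9
  n5 'bc': d→6
  n6 'bcd': d→7
  n7 'bcdd': a→8
  n8 'bcdda': ·  ←P1
  n9 'bd': a→10 d→19
  n10 'bda': d→11
  n11 'bdad': b→12
  n12 'bdadb': b→13
  n13 'bdadbb': ·  ←P2
  n14 'a': a→21 d→15
  n15 'ad': d→16
  n16 'add': c→17
  n17 'addc': c→18
  n18 'addcc': ·  ←P3
  n19 'bdd': ·  ←P4
  n20 'bb': ·  ←P5
  n21 'aa': b→22
  n22 'aab': c→23
  n23 'aabc': a→24
  n24 'aabca': b→25
  n25 'aabcab': ·  ←P6
  n26 'da': ·  ←P7

BFS fail/out derivation:
  n1('d'): parent n0 fail=0; on 'd' 0 → fail=0;  out ∅∪∅=∅
  n4('b'): parent n0 fail=0; on 'b' 0 → fail=0;  out ∅∪∅=∅
  n14('a'): parent n0 fail=0; on 'a' 0 → fail=0;  out ∅∪∅=∅
  n2('dd'): parent n1 fail=0; on 'd' 0 → fail=1;  out ∅∪∅=∅
  n5('bc'): parent n4 fail=0; on 'c' 0 → fail=0;  out ∅∪∅=∅
  n9('bd'): parent n4 fail=0; on 'd' 0 → fail=1;  out ∅∪∅=∅
  n15('ad'): parent n14 fail=0; on 'd' 0 → fail=1;  out ∅∪∅=∅
  n20('bb'): parent n4 fail=0; on 'b' 0 → fail=4;  out {5}∪∅={5}
  n21('aa'): parent n14 fail=0; on 'a' 0 → fail=14;  out ∅∪∅=∅
  n26('da'): parent n1 fail=0; on 'a' 0 → fail=14;  out {7}∪∅={7}
  n3('ddd'): parent n2 fail=1; on 'd' 1 → fail=2;  out {0}∪∅={0}
  n6('bcd'): parent n5 fail=0; on 'd' 0 → fail=1;  out ∅∪∅=∅
  n10('bda'): parent n9 fail=1; on 'a' 1 → fail=26;  out ∅∪{7}={7}
  n16('add'): parent n15 fail=1; on 'd' 1 → fail=2;  out ∅∪∅=∅
  n19('bdd'): parent n9 fail=1; on 'd' 1 → fail=2;  out {4}∪∅={4}
  n22('aab'): parent n21 fail=14; on 'b' 14→0 → fail=4;  out ∅∪∅=∅
  n7('bcdd'): parent n6 fail=1; on 'd' 1 → fail=2;  out ∅∪∅=∅
  n11('bdad'): parent n10 fail=26; on 'd' 26→14 → fail=15;  out ∅∪∅=∅
  n17('addc'): parent n16 fail=2; on 'c' 2→1→0 → fail=0;  out ∅∪∅=∅
  n23('aabc'): parent n22 fail=4; on 'c' 4 → fail=5;  out ∅∪∅=∅
  n8('bcdda'): parent n7 fail=2; on 'a' 2→1 → fail=26;  out {1}∪{7}={1,7}
  n12('bdadb'): parent n11 fail=15; on 'b' 15→1→0 → fail=4;  out ∅∪∅=∅
  n18('addcc'): parent n17 fail=0; on 'c' 0 → fail=0;  out {3}∪∅={3}
  n24('aabca'): parent n23 fail=5; on 'a' 5→0 → fail=14;  out ∅∪∅=∅
  n13('bdadbb'): parent n12 fail=4; on 'b' 4 → fail=20;  out {2}∪{5}={2,5}
  n25('aabcab'): parent n24 fail=14; on 'b' 14→0 → fail=4;  out {6}∪∅={6}

Text stream:
i=0 'a': node 0→14
i=1 'b': node 14→4 (via fail)
i=2 'd': node 4→9
i=3 'a': node 9→10  emit P7@[2:3]
i=4 'a': node 10→21 (via fail)
i=5 'd': node 21→15 (via fail)
i=6 'd': node 15→16
i=7 'c': node 16→17
i=8 'c': node 17→18  emit P3@[4:8]
i=9 'c': node 18→0 (via fail)
i=10 'a': node 0→14
i=11 'b': node 14→4 (via fail)
i=12 'd': node 4→9
i=13 'd': node 9→19  emit P4@[11:13]
i=14 'd': node 19→3 (via fail)  emit P0@[12:14]
i=15 'a': node 3→26 (via fail)  emit P7@[14:15]
i=16 'd': node 26→15 (via fail)
i=17 'd': node 15→16
i=18 'c': node 16→17
i=19 'c': node 17→18  emit P3@[15:19]
i=20 'a': node 18→14 (via fail)
i=21 'c': node 14→0 (via fail)
i=22 'b': node 0→4
i=23 'b': node 4→20  emit P5@[22:23]
i=24 'd': node 20→9 (via fail)
i=25 'd': node 9→19  emit P4@[23:25]
i=26 'a': node 19→26 (via fail)  emit P7@[25:26]
i=27 'd': node 26→15 (via fail)
i=28 'd': node 15→16
i=29 'c': node 16→17
i=30 'c': node 17→18  emit P3@[26:30]
i=31 'd': node 18→1 (via fail)
i=32 'a': node 1→26  emit P7@[31:32]
i=33 'd': node 26→15 (via fail)
i=34 'd': node 15→16

Matches: [[3,7],[8,3],[13,4],[14,0],[15,7],[19,3],[23,5],[25,4],[26,7],[30,3],[32,7]]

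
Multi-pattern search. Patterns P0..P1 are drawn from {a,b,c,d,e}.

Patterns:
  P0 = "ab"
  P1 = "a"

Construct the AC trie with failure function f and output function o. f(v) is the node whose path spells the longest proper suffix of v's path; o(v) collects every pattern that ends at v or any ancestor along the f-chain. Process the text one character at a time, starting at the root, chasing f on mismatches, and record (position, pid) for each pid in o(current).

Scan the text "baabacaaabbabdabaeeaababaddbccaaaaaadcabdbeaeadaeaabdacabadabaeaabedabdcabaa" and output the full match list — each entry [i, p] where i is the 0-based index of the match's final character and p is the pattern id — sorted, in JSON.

Build:
Trie nodes:
  0='ε' goto a→1
  1='a' goto b→2  ←P1
  2='ab' goto ·  ←P0

Failure links (BFS by depth):
  fail(1) 'a': from fail(0)=0 chase 'a': 0 ⇒ 0;  out={1}∪out(0)={1}
  fail(2) 'ab': from fail(1)=0 chase 'b': 0 ⇒ 0;  out={0}∪out(0)={0}

Text stream:
pos 0 'b': at 0
pos 1 'a': at 1  emit P1@[1:1]
pos 2 'a': at 1 (fail-walked)  emit P1@[2:2]
pos 3 'b': at 2  emit P0@[2:3]
pos 4 'a': at 1 (fail-walked)  emit P1@[4:4]
pos 5 'c': at 0 (fail-walked)
pos 6 'a': at 1  emit P1@[6:6]
pos 7 'a': at 1 (fail-walked)  emit P1@[7:7]
pos 8 'a': at 1 (fail-walked)  emit P1@[8:8]
pos 9 'b': at 2  emit P0@[8:9]
pos 10 'b': at 0 (fail-walked)
pos 11 'a': at 1  emit P1@[11:11]
pos 12 'b': at 2  emit P0@[11:12]
pos 13 'd': at 0 (fail-walked)
pos 14 'a': at 1  emit P1@[14:14]
pos 15 'b': at 2  emit P0@[14:15]
pos 16 'a': at 1 (fail-walked)  emit P1@[16:16]
pos 17 'e': at 0 (fail-walked)
pos 18 'e': at 0
pos 19 'a': at 1  emit P1@[19:19]
pos 20 'a': at 1 (fail-walked)  emit P1@[20:20]
pos 21 'b': at 2  emit P0@[20:21]
pos 22 'a': at 1 (fail-walked)  emit P1@[22:22]
pos 23 'b': at 2  emit P0@[22:23]
pos 24 'a': at 1 (fail-walked)  emit P1@[24:24]
pos 25 'd': at 0 (fail-walked)
pos 26 'd': at 0
pos 27 'b': at 0
pos 28 'c': at 0
pos 29 'c': at 0
pos 30 'a': at 1  emit P1@[30:30]
pos 31 'a': at 1 (fail-walked)  emit P1@[31:31]
pos 32 'a': at 1 (fail-walked)  emit P1@[32:32]
pos 33 'a': at 1 (fail-walked)  emit P1@[33:33]
pos 34 'a': at 1 (fail-walked)  emit P1@[34:34]
pos 35 'a': at 1 (fail-walked)  emit P1@[35:35]
pos 36 'd': at 0 (fail-walked)
pos 37 'c': at 0
pos 38 'a': at 1  emit P1@[38:38]
pos 39 'b': at 2  emit P0@[38:39]
pos 40 'd': at 0 (fail-walked)
pos 41 'b': at 0
pos 42 'e': at 0
pos 43 'a': at 1  emit P1@[43:43]
pos 44 'e': at 0 (fail-walked)
pos 45 'a': at 1  emit P1@[45:45]
pos 46 'd': at 0 (fail-walked)
pos 47 'a': at 1  emit P1@[47:47]
pos 48 'e': at 0 (fail-walked)
pos 49 'a': at 1  emit P1@[49:49]
pos 50 'a': at 1 (fail-walked)  emit P1@[50:50]
pos 51 'b': at 2  emit P0@[50:51]
pos 52 'd': at 0 (fail-walked)
pos 53 'a': at 1  emit P1@[53:53]
pos 54 'c': at 0 (fail-walked)
pos 55 'a': at 1  emit P1@[55:55]
pos 56 'b': at 2  emit P0@[55:56]
pos 57 'a': at 1 (fail-walked)  emit P1@[57:57]
pos 58 'd': at 0 (fail-walked)
pos 59 'a': at 1  emit P1@[59:59]
pos 60 'b': at 2  emit P0@[59:60]
pos 61 'a': at 1 (fail-walked)  emit P1@[61:61]
pos 62 'e': at 0 (fail-walked)
pos 63 'a': at 1  emit P1@[63:63]
pos 64 'a': at 1 (fail-walked)  emit P1@[64:64]
pos 65 'b': at 2  emit P0@[64:65]
pos 66 'e': at 0 (fail-walked)
pos 67 'd': at 0
pos 68 'a': at 1  emit P1@[68:68]
pos 69 'b': at 2  emit P0@[68:69]
pos 70 'd': at 0 (fail-walked)
pos 71 'c': at 0
pos 72 'a': at 1  emit P1@[72:72]
pos 73 'b': at 2  emit P0@[72:73]
pos 74 'a': at 1 (fail-walked)  emit P1@[74:74]
pos 75 'a': at 1 (fail-walked)  emit P1@[75:75]

Result: [[1,1],[2,1],[3,0],[4,1],[6,1],[7,1],[8,1],[9,0],[11,1],[12,0],[14,1],[15,0],[16,1],[19,1],[20,1],[21,0],[22,1],[23,0],[24,1],[30,1],[31,1],[32,1],[33,1],[34,1],[35,1],[38,1],[39,0],[43,1],[45,1],[47,1],[49,1],[50,1],[51,0],[53,1],[55,1],[56,0],[57,1],[59,1],[60,0],[61,1],[63,1],[64,1],[65,0],[68,1],[69,0],[72,1],[73,0],[74,1],[75,1]]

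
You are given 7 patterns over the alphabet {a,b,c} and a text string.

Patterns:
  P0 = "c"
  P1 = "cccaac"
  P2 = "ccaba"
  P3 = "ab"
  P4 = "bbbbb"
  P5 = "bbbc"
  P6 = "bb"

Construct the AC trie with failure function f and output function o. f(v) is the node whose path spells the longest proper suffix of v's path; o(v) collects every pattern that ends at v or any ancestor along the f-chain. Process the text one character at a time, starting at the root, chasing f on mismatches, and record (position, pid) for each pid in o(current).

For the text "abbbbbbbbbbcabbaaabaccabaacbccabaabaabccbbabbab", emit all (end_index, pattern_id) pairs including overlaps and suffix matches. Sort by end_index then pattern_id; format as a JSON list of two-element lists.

Build:
Trie nodes:
  n0 'ε': a→10 b→12 c→1
  n1 'c': c→2  ←P0
  n2 'cc': a→7 c→3
  n3 'ccc': a→4
  n4 'ccca': a→5
  n5 'cccaa': c→6
  n6 'cccaac': ·  ←P1
  n7 'cca': b→8
  n8 'ccab': a→9
  n9 'ccaba': ·  ←P2
  n10 'a': b→11
  n11 'ab': ·  ←P3
  n12 'b': b→13
  n13 'bb': b→14  ←P6
  n14 'bbb': b→15 c→17
  n15 'bbbb': b→16
  n16 'bbbbb': ·  ←P4
  n17 'bbbc': ·  ←P5

BFS fail/out derivation:
  fail(1) 'c': from fail(0)=0 chase 'c': 0 ⇒ 0;  out={0}∪out(0)={0}
  fail(10) 'a': from fail(0)=0 chase 'a': 0 ⇒ 0;  out=∅∪out(0)=∅
  fail(12) 'b': from fail(0)=0 chase 'b': 0 ⇒ 0;  out=∅∪out(0)=∅
  fail(2) 'cc': from fail(1)=0 chase 'c': 0 ⇒ 1;  out=∅∪out(1)={0}
  fail(11) 'ab': from fail(10)=0 chase 'b': 0 ⇒ 12;  out={3}∪out(12)={3}
  fail(13) 'bb': from fail(12)=0 chase 'b': 0 ⇒ 12;  out={6}∪out(12)={6}
  fail(3) 'ccc': from fail(2)=1 chase 'c': 1 ⇒ 2;  out=∅∪out(2)={0}
  fail(7) 'cca': from fail(2)=1 chase 'a': 1→0 ⇒ 10;  out=∅∪out(10)=∅
  fail(14) 'bbb': from fail(13)=12 chase 'b': 12 ⇒ 13;  out=∅∪out(13)={6}
  fail(4) 'ccca': from fail(3)=2 chase 'a': 2 ⇒ 7;  out=∅∪out(7)=∅
  fail(8) 'ccab': from fail(7)=10 chase 'b': 10 ⇒ 11;  out=∅∪out(11)={3}
  fail(15) 'bbbb': from fail(14)=13 chase 'b': 13 ⇒ 14;  out=∅∪out(14)={6}
  fail(17) 'bbbc': from fail(14)=13 chase 'c': 13→12→0 ⇒ 1;  out={5}∪out(1)={0,5}
  fail(5) 'cccaa': from fail(4)=7 chase 'a': 7→10→0 ⇒ 10;  out=∅∪out(10)=∅
  fail(9) 'ccaba': from fail(8)=11 chase 'a': 11→12→0 ⇒ 10;  out={2}∪out(10)={2}
  fail(16) 'bbbbb': from fail(15)=14 chase 'b': 14 ⇒ 15;  out={4}∪out(15)={4,6}
  fail(6) 'cccaac': from fail(5)=10 chase 'c': 10→0 ⇒ 1;  out={1}∪out(1)={0,1}

Scan:
[0] read 'a'  n0⇒n10
[1] read 'b'  n10⇒n11  emit P3@[0:1]
[2] read 'b'  n11⇒n13 (fail-walked)  emit P6@[1:2]
[3] read 'b'  n13⇒n14  emit P6@[2:3]
[4] read 'b'  n14⇒n15  emit P6@[3:4]
[5] read 'b'  n15⇒n16  emit P4@[1:5],P6@[4:5]
[6] read 'b'  n16⇒n16 (fail-walked)  emit P4@[2:6],P6@[5:6]
[7] read 'b'  n16⇒n16 (fail-walked)  emit P4@[3:7],P6@[6:7]
[8] read 'b'  n16⇒n16 (fail-walked)  emit P4@[4:8],P6@[7:8]
[9] read 'b'  n16⇒n16 (fail-walked)  emit P4@[5:9],P6@[8:9]
[10] read 'b'  n16⇒n16 (fail-walked)  emit P4@[6:10],P6@[9:10]
[11] read 'c'  n16⇒n17 (fail-walked)  emit P0@[11:11],P5@[8:11]
[12] read 'a'  n17⇒n10 (fail-walked)
[13] read 'b'  n10⇒n11  emit P3@[12:13]
[14] read 'b'  n11⇒n13 (fail-walked)  emit P6@[13:14]
[15] read 'a'  n13⇒n10 (fail-walked)
[16] read 'a'  n10⇒n10 (fail-walked)
[17] read 'a'  n10⇒n10 (fail-walked)
[18] read 'b'  n10⇒n11  emit P3@[17:18]
[19] read 'a'  n11⇒n10 (fail-walked)
[20] read 'c'  n10⇒n1 (fail-walked)  emit P0@[20:20]
[21] read 'c'  n1⇒n2  emit P0@[21:21]
[22] read 'a'  n2⇒n7
[23] read 'b'  n7⇒n8  emit P3@[22:23]
[24] read 'a'  n8⇒n9  emit P2@[20:24]
[25] read 'a'  n9⇒n10 (fail-walked)
[26] read 'c'  n10⇒n1 (fail-walked)  emit P0@[26:26]
[27] read 'b'  n1⇒n12 (fail-walked)
[28] read 'c'  n12⇒n1 (fail-walked)  emit P0@[28:28]
[29] read 'c'  n1⇒n2  emit P0@[29:29]
[30] read 'a'  n2⇒n7
[31] read 'b'  n7⇒n8  emit P3@[30:31]
[32] read 'a'  n8⇒n9  emit P2@[28:32]
[33] read 'a'  n9⇒n10 (fail-walked)
[34] read 'b'  n10⇒n11  emit P3@[33:34]
[35] read 'a'  n11⇒n10 (fail-walked)
[36] read 'a'  n10⇒n10 (fail-walked)
[37] read 'b'  n10⇒n11  emit P3@[36:37]
[38] read 'c'  n11⇒n1 (fail-walked)  emit P0@[38:38]
[39] read 'c'  n1⇒n2  emit P0@[39:39]
[40] read 'b'  n2⇒n12 (fail-walked)
[41] read 'b'  n12⇒n13  emit P6@[40:41]
[42] read 'a'  n13⇒n10 (fail-walked)
[43] read 'b'  n10⇒n11  emit P3@[42:43]
[44] read 'b'  n11⇒n13 (fail-walked)  emit P6@[43:44]
[45] read 'a'  n13⇒n10 (fail-walked)
[46] read 'b'  n10⇒n11  emit P3@[45:46]

Matches: [[1,3],[2,6],[3,6],[4,6],[5,4],[5,6],[6,4],[6,6],[7,4],[7,6],[8,4],[8,6],[9,4],[9,6],[10,4],[10,6],[11,0],[11,5],[13,3],[14,6],[18,3],[20,0],[21,0],[23,3],[24,2],[26,0],[28,0],[29,0],[31,3],[32,2],[34,3],[37,3],[38,0],[39,0],[41,6],[43,3],[44,6],[46,3]]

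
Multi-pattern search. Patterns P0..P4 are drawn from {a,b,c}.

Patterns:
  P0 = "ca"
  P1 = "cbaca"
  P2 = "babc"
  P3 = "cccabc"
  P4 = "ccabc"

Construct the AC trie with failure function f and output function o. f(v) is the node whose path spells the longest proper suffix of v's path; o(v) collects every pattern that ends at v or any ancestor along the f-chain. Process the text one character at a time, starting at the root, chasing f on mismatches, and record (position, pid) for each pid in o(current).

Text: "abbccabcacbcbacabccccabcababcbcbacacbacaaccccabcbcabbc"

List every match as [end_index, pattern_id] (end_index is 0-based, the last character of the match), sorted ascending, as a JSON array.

Construct AC machine:
Trie nodes:
  n0 'ε': b→7 c→1
  n1 'c': a→2 b→3 c→11
  n2 'ca': ·  ←P0
  n3 'cb': a→4
  n4 'cba': c→5
  n5 'cbac': a→6
  n6 'cbaca': ·  ←P1
  n7 'b': a→8
  n8 'ba': b→9
  n9 'bab': c→10
  n10 'babc': ·  ←P2
  n11 'cc': a→16 c→12
  n12 'ccc': a→13
  n13 'ccca': b→14
  n14 'cccab': c→15
  n15 'cccabc': ·  ←P3
  n16 'cca': b→17
  n17 'ccab': c→18
  n18 'ccabc': ·  ←P4

BFS fail/out derivation:
  n1('c'): parent n0 fail=0; on 'c' 0 → fail=0;  out ∅∪∅=∅
  n7('b'): parent n0 fail=0; on 'b' 0 → fail=0;  out ∅∪∅=∅
  n2('ca'): parent n1 fail=0; on 'a' 0 → fail=0;  out {0}∪∅={0}
  n3('cb'): parent n1 fail=0; on 'b' 0 → fail=7;  out ∅∪∅=∅
  n8('ba'): parent n7 fail=0; on 'a' 0 → fail=0;  out ∅∪∅=∅
  n11('cc'): parent n1 fail=0; on 'c' 0 → fail=1;  out ∅∪∅=∅
  n4('cba'): parent n3 fail=7; on 'a' 7 → fail=8;  out ∅∪∅=∅
  n9('bab'): parent n8 fail=0; on 'b' 0 → fail=7;  out ∅∪∅=∅
  n12('ccc'): parent n11 fail=1; on 'c' 1 → fail=11;  out ∅∪∅=∅
  n16('cca'): parent n11 fail=1; on 'a' 1 → fail=2;  out ∅∪{0}={0}
  n5('cbac'): parent n4 fail=8; on 'c' 8→0 → fail=1;  out ∅∪∅=∅
  n10('babc'): parent n9 fail=7; on 'c' 7→0 → fail=1;  out {2}∪∅={2}
  n13('ccca'): parent n12 fail=11; on 'a' 11 → fail=16;  out ∅∪{0}={0}
  n17('ccab'): parent n16 fail=2; on 'b' 2→0 → fail=7;  out ∅∪∅=∅
  n6('cbaca'): parent n5 fail=1; on 'a' 1 → fail=2;  out {1}∪{0}={0,1}
  n14('cccab'): parent n13 fail=16; on 'b' 16 → fail=17;  out ∅∪∅=∅
  n18('ccabc'): parent n17 fail=7; on 'c' 7→0 → fail=1;  out {4}∪∅={4}
  n15('cccabc'): parent n14 fail=17; on 'c' 17 → fail=18;  out {3}∪{4}={3,4}

Run:
pos 0 'a': at 0
pos 1 'b': at 7
pos 2 'b': at 7 (via fail)
pos 3 'c': at 1 (via fail)
pos 4 'c': at 11
pos 5 'a': at 16  → match P0@[4:5]
pos 6 'b': at 17
pos 7 'c': at 18  → match P4@[3:7]
pos 8 'a': at 2 (via fail)  → match P0@[7:8]
pos 9 'c': at 1 (via fail)
pos 10 'b': at 3
pos 11 'c': at 1 (via fail)
pos 12 'b': at 3
pos 13 'a': at 4
pos 14 'c': at 5
pos 15 'a': at 6  → match P0@[14:15],P1@[11:15]
pos 16 'b': at 7 (via fail)
pos 17 'c': at 1 (via fail)
pos 18 'c': at 11
pos 19 'c': at 12
pos 20 'c': at 12 (via fail)
pos 21 'a': at 13  → match P0@[20:21]
pos 22 'b': at 14
pos 23 'c': at 15  → match P3@[18:23],P4@[19:23]
pos 24 'a': at 2 (via fail)  → match P0@[23:24]
pos 25 'b': at 7 (via fail)
pos 26 'a': at 8
pos 27 'b': at 9
pos 28 'c': at 10  → match P2@[25:28]
pos 29 'b': at 3 (via fail)
pos 30 'c': at 1 (via fail)
pos 31 'b': at 3
pos 32 'a': at 4
pos 33 'c': at 5
pos 34 'a': at 6  → match P0@[33:34],P1@[30:34]
pos 35 'c': at 1 (via fail)
pos 36 'b': at 3
pos 37 'a': at 4
pos 38 'c': at 5
pos 39 'a': at 6  → match P0@[38:39],P1@[35:39]
pos 40 'a': at 0 (via fail)
pos 41 'c': at 1
pos 42 'c': at 11
pos 43 'c': at 12
pos 44 'c': at 12 (via fail)
pos 45 'a': at 13  → match P0@[44:45]
pos 46 'b': at 14
pos 47 'c': at 15  → match P3@[42:47],P4@[43:47]
pos 48 'b': at 3 (via fail)
pos 49 'c': at 1 (via fail)
pos 50 'a': at 2  → match P0@[49:50]
pos 51 'b': at 7 (via fail)
pos 52 'b': at 7 (via fail)
pos 53 'c': at 1 (via fail)

Result: [[5,0],[7,4],[8,0],[15,0],[15,1],[21,0],[23,3],[23,4],[24,0],[28,2],[34,0],[34,1],[39,0],[39,1],[45,0],[47,3],[47,4],[50,0]]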